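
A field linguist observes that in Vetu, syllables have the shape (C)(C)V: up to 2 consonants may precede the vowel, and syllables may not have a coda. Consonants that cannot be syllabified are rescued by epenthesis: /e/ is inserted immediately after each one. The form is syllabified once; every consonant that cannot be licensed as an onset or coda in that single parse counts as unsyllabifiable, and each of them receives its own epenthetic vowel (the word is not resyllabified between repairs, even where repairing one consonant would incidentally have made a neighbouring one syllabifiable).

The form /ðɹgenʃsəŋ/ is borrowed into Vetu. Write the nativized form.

The consonants /ð/, /n/, /ŋ/ cannot be parsed into a legal (C)(C)V syllable (no codas are permitted; onsets may contain at most 2 consonants).
Inserting the epenthetic vowel yields /ð/ → /ðe/, /n/ → /ne/, /ŋ/ → /ŋe/.

ðeɹgeneʃsəŋe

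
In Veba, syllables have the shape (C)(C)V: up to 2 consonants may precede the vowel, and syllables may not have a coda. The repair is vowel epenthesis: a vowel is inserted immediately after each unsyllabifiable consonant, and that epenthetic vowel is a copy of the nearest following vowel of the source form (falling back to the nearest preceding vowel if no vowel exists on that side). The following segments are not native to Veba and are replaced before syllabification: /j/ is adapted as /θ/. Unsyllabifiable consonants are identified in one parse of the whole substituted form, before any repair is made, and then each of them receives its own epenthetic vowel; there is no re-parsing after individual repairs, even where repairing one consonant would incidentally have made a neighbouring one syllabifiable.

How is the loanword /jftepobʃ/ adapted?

θeftepoboʃo

Substitution: /j/ → /θ/, giving /θftepobʃ/.
Syllabifying with onset maximization leaves /θ/, /b/, /ʃ/ stranded (no codas are permitted; onsets may contain at most 2 consonants).
Each unlicensed consonant becomes the onset of a new syllable: /θ/ → /θe/, /b/ → /bo/, /ʃ/ → /ʃo/.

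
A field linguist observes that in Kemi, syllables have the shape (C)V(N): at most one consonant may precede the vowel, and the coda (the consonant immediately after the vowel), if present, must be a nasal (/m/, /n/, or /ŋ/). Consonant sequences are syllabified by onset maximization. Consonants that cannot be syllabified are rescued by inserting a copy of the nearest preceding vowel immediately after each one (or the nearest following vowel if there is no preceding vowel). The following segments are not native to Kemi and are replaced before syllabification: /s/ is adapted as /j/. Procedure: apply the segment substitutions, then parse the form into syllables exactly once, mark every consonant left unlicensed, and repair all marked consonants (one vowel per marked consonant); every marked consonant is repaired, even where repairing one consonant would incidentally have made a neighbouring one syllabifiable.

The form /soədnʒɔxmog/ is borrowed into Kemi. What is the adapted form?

joədənəʒɔxɔmogo

Substitution: /s/ → /j/, giving /joədnʒɔxmog/.
Syllabifying with onset maximization leaves /d/, /n/, /x/, /g/ stranded (only a nasal (/m/, /n/, or /ŋ/) is licensed in coda position; onsets are limited to one consonant).
Inserting the epenthetic vowel yields /d/ → /də/, /n/ → /nə/, /x/ → /xɔ/, /g/ → /go/.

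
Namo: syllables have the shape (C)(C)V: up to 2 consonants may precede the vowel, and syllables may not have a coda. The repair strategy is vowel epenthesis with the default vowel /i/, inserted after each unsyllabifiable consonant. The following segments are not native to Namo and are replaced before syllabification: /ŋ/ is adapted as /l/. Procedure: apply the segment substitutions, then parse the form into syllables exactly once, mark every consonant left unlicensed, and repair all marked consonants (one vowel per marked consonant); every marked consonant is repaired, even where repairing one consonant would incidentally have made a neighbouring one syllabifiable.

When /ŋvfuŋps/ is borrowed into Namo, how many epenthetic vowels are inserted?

After substitution the input is /lvfulps/.
The unsyllabifiable consonants are /l/, /l/, /p/, /s/; each receives one epenthetic vowel.

4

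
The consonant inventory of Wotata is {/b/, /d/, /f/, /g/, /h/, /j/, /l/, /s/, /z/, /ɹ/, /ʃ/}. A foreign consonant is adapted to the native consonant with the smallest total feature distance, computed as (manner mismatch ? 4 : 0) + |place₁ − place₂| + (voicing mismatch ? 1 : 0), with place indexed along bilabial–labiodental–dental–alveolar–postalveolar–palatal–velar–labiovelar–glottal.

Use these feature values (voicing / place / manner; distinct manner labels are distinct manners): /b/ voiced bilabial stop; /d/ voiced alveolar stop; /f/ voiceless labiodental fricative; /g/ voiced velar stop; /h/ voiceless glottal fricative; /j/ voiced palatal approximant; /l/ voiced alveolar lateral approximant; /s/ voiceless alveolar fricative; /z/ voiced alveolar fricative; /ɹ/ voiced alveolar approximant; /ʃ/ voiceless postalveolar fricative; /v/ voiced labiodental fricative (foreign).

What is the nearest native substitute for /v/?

/f/ is closest: same manner (fricative), place distance 0 (labiodental→labiodental), voicing differs (+1); total 1. Next closest is /z/ at distance 2.

f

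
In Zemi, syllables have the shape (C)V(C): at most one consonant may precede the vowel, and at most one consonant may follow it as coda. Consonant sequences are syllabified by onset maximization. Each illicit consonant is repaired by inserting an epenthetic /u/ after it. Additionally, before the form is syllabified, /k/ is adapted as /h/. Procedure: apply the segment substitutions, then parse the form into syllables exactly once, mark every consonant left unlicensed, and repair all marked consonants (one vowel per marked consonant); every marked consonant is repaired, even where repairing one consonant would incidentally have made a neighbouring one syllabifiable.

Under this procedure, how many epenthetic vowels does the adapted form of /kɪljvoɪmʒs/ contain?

After substitution the input is /hɪljvoɪmʒs/.
The unsyllabifiable consonants are /j/, /ʒ/, /s/; each receives one epenthetic vowel.

3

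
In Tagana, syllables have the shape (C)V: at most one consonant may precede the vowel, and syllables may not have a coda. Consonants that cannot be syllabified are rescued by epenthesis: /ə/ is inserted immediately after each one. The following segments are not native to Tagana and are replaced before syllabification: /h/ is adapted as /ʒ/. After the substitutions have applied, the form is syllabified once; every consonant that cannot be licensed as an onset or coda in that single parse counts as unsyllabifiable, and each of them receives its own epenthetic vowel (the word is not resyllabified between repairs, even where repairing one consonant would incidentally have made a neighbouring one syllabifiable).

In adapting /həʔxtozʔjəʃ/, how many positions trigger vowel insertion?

After substitution the input is /ʒəʔxtozʔjəʃ/.
The unsyllabifiable consonants are /ʔ/, /x/, /z/, /ʔ/, /ʃ/; each receives one epenthetic vowel.

5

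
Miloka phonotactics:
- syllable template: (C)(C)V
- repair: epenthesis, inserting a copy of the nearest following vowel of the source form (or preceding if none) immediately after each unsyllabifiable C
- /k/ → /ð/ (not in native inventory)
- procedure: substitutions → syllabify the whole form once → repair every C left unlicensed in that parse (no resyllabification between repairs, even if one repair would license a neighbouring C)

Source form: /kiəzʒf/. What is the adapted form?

ðiəzəʒəfə

Substitution: /k/ → /ð/, giving /ðiəzʒf/.
The consonants /z/, /ʒ/, /f/ cannot be parsed into a legal (C)(C)V syllable (no codas are permitted; onsets may contain at most 2 consonants).
Epenthesis after each stranded consonant: /z/ → /zə/, /ʒ/ → /ʒə/, /f/ → /fə/.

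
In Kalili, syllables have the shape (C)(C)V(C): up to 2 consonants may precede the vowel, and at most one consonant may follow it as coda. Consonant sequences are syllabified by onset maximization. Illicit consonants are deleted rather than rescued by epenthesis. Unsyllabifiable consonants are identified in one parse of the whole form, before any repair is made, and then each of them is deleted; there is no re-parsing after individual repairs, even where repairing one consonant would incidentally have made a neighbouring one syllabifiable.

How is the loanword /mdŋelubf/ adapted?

Under (C)(C)V(C), the unsyllabifiable consonants are /m/, /f/ (at most one coda consonant is licensed; onsets may contain at most 2 consonants).
Deleting the stranded consonants removes /m/, /f/.

dŋelub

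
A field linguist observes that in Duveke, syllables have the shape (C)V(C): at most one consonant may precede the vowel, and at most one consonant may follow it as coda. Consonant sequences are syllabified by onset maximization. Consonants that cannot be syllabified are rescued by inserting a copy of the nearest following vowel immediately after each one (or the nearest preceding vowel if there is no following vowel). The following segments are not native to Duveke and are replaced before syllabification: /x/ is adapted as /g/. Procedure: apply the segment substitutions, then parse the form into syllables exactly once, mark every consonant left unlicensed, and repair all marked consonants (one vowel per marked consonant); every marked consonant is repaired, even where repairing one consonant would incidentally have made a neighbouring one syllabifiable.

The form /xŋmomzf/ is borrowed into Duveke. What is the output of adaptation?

goŋomomzofo

Substitution: /x/ → /g/, giving /gŋmomzf/.
Syllabifying with onset maximization leaves /g/, /ŋ/, /z/, /f/ stranded (at most one coda consonant is licensed; onsets are limited to one consonant).
Inserting the epenthetic vowel yields /g/ → /go/, /ŋ/ → /ŋo/, /z/ → /zo/, /f/ → /fo/.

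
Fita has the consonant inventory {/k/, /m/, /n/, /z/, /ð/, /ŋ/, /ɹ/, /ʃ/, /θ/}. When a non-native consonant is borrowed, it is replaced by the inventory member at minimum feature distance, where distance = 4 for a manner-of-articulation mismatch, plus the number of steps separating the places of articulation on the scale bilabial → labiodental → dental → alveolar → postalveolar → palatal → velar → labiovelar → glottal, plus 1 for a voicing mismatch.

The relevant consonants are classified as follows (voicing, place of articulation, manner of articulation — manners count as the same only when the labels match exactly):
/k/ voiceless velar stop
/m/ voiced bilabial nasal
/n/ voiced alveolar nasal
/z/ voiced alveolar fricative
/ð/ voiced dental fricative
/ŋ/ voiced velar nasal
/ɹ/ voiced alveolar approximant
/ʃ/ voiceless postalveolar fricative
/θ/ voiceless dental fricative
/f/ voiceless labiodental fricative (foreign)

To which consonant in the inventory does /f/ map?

/θ/ is closest: same manner (fricative), place distance 1 (labiodental→dental), same voicing; total 1. Next closest is /ð/ at distance 2.

θ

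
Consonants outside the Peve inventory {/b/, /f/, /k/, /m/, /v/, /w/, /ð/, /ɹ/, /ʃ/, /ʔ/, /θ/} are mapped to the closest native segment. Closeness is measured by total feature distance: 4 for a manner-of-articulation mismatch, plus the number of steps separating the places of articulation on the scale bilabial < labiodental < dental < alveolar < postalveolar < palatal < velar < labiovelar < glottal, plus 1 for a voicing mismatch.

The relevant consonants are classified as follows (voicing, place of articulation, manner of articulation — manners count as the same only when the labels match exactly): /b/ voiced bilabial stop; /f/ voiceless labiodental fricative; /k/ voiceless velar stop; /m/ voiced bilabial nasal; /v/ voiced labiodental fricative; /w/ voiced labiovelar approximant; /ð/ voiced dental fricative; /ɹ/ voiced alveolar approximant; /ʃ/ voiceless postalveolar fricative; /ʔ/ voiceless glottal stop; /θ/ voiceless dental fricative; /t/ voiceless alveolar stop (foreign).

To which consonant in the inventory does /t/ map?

/k/ is closest: same manner (stop), place distance 3 (alveolar→velar), same voicing; total 3. Next closest is /b/ at distance 4.

k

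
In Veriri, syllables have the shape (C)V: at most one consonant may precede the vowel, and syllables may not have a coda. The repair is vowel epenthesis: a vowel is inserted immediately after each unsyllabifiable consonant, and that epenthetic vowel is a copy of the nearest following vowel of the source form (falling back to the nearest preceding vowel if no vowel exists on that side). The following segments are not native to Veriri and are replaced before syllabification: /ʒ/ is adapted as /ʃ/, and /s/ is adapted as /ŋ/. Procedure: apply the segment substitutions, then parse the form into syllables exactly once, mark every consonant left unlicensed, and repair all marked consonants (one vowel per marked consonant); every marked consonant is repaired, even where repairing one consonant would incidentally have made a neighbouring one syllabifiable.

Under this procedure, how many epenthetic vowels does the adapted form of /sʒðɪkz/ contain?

After substitution the input is /ŋʃðɪkz/.
The unsyllabifiable consonants are /ŋ/, /ʃ/, /k/, /z/; each receives one epenthetic vowel.

4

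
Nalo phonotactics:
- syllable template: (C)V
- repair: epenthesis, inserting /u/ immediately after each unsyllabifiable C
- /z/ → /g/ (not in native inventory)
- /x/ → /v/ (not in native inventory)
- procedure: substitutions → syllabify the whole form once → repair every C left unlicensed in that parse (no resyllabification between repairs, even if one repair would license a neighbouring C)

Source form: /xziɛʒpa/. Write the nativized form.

vugiɛʒupa

Substitution: /x/ → /v/, /z/ → /g/, giving /vgiɛʒpa/.
Under (C)V, the unsyllabifiable consonants are /v/, /ʒ/ (no codas are permitted; onsets are limited to one consonant).
Each unlicensed consonant becomes the onset of a new syllable: /v/ → /vu/, /ʒ/ → /ʒu/.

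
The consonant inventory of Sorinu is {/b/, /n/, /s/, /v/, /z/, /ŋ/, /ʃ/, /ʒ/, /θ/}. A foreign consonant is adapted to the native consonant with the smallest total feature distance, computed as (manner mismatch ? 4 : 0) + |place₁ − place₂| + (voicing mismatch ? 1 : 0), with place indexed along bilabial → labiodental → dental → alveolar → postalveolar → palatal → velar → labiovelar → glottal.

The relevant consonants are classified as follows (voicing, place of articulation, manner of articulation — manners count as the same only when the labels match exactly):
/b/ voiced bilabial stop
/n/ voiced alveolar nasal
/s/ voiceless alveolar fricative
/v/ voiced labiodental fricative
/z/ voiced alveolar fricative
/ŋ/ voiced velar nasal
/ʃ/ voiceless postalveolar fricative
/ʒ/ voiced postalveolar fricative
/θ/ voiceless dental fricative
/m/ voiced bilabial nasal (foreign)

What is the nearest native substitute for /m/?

/n/ is closest: same manner (nasal), place distance 3 (bilabial→alveolar), same voicing; total 3. Next closest is /b/ at distance 4.

n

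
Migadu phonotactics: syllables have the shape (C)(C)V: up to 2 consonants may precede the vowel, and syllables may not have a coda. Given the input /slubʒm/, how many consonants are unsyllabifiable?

Under (C)(C)V, the unsyllabifiable consonants are /b/, /ʒ/, /m/ (no codas are permitted; onsets may contain at most 2 consonants).

3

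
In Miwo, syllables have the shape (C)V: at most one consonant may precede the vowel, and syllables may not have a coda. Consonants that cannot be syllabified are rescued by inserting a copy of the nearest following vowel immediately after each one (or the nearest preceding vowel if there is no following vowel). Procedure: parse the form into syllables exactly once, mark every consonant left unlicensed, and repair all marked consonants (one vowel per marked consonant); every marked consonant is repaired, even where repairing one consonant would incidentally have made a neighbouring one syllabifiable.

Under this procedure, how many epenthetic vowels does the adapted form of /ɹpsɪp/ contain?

3

The unsyllabifiable consonants are /ɹ/, /p/, /p/; each receives one epenthetic vowel.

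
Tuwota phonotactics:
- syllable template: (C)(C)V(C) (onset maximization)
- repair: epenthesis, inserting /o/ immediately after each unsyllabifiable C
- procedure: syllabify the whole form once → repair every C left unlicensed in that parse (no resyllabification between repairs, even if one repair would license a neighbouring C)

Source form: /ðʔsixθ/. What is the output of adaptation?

Under (C)(C)V(C), the unsyllabifiable consonants are /ð/, /θ/ (at most one coda consonant is licensed; onsets may contain at most 2 consonants).
Inserting the epenthetic vowel yields /ð/ → /ðo/, /θ/ → /θo/.

ðoʔsixθo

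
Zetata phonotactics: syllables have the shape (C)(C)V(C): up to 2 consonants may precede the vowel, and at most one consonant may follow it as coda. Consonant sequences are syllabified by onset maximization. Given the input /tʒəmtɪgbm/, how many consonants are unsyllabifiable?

2

Syllabifying with onset maximization leaves /b/, /m/ stranded (at most one coda consonant is licensed; onsets may contain at most 2 consonants).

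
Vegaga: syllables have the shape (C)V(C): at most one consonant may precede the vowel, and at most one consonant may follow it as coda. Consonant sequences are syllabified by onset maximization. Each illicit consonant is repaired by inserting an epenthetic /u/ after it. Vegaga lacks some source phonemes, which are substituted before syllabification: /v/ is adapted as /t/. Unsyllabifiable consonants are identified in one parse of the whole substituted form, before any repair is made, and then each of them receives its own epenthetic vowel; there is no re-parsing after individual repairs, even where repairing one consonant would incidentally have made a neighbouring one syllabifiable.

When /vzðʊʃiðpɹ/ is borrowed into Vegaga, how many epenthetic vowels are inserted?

After substitution the input is /tzðʊʃiðpɹ/.
The unsyllabifiable consonants are /t/, /z/, /p/, /ɹ/; each receives one epenthetic vowel.

4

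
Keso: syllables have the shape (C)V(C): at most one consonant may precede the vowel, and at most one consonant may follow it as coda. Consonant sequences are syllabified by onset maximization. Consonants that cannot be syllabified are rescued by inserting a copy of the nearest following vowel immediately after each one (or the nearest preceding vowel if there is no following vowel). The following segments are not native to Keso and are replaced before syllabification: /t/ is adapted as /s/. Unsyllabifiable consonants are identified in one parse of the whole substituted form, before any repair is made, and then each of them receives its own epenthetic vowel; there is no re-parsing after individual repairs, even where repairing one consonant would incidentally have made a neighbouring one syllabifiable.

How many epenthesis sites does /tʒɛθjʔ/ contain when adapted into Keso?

3

After substitution the input is /sʒɛθjʔ/.
The unsyllabifiable consonants are /s/, /j/, /ʔ/; each receives one epenthetic vowel.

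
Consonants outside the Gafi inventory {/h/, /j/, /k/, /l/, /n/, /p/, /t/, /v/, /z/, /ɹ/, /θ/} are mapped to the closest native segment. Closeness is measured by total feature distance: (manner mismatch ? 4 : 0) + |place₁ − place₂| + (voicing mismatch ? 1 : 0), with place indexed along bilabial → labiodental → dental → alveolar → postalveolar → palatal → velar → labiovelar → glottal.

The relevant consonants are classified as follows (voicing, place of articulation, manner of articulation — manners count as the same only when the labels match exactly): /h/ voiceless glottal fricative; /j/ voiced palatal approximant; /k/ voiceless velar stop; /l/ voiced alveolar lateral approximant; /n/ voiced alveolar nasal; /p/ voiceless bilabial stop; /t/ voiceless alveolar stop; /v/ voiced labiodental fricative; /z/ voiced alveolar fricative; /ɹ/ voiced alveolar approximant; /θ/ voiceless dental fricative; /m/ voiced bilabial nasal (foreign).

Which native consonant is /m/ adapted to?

n

/n/ is closest: same manner (nasal), place distance 3 (bilabial→alveolar), same voicing; total 3. Next closest is /p/ at distance 5.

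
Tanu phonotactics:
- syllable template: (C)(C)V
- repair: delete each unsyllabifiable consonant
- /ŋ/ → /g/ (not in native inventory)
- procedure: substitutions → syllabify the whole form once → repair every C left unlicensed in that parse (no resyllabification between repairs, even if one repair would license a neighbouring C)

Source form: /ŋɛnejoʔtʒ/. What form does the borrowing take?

Substitution: /ŋ/ → /g/, giving /gɛnejoʔtʒ/.
Under (C)(C)V, the unsyllabifiable consonants are /ʔ/, /t/, /ʒ/ (no codas are permitted; onsets may contain at most 2 consonants).
Each unlicensed consonant is deleted: /ʔ/, /t/, /ʒ/.

gɛnejo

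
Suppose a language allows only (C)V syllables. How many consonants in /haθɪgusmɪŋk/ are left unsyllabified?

3

Under (C)V, the unsyllabifiable consonants are /s/, /ŋ/, /k/ (no codas are permitted; onsets are limited to one consonant).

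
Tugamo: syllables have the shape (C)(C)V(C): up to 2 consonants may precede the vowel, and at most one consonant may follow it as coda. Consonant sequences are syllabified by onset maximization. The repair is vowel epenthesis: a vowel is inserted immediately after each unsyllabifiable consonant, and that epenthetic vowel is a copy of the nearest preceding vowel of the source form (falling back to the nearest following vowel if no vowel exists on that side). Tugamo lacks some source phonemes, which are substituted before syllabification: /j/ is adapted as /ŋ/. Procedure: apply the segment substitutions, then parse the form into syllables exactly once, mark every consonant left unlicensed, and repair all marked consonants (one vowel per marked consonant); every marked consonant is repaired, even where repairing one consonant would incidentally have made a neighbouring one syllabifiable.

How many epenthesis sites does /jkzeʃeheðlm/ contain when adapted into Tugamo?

3

After substitution the input is /ŋkzeʃeheðlm/.
The unsyllabifiable consonants are /ŋ/, /l/, /m/; each receives one epenthetic vowel.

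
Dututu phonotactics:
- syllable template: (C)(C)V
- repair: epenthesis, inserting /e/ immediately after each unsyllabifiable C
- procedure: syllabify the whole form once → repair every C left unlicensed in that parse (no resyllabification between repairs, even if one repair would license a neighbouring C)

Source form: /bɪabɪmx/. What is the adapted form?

Under (C)(C)V, the unsyllabifiable consonants are /m/, /x/ (no codas are permitted; onsets may contain at most 2 consonants).
Inserting the epenthetic vowel yields /m/ → /me/, /x/ → /xe/.

bɪabɪmexe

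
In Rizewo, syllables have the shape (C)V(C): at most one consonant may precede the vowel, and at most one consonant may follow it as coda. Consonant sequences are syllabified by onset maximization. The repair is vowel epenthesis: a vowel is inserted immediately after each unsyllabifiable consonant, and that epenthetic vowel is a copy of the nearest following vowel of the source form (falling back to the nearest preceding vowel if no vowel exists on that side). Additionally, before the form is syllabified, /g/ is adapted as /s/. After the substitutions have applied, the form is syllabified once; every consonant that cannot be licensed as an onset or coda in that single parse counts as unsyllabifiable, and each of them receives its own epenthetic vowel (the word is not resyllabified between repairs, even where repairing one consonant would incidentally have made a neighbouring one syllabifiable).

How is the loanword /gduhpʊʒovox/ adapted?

suduhpʊʒovox

Substitution: /g/ → /s/, giving /sduhpʊʒovox/.
Under (C)V(C), the unsyllabifiable consonants are /s/ (at most one coda consonant is licensed; onsets are limited to one consonant).
Each unlicensed consonant becomes the onset of a new syllable: /s/ → /su/.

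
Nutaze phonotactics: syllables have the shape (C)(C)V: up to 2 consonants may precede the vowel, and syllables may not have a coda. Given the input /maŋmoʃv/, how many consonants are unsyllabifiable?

2

The consonants /ʃ/, /v/ cannot be parsed into a legal (C)(C)V syllable (no codas are permitted; onsets may contain at most 2 consonants).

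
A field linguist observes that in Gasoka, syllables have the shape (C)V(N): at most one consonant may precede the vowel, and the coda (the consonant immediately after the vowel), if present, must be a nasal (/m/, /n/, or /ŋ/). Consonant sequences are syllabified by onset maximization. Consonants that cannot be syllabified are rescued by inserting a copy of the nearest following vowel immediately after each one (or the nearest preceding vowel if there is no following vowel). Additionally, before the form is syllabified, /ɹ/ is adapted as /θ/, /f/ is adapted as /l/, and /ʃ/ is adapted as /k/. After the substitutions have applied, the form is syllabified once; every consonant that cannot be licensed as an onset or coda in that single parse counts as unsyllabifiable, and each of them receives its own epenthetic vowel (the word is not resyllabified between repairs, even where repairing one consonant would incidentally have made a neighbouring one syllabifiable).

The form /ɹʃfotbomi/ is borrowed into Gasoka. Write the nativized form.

Substitution: /ɹ/ → /θ/, /ʃ/ → /k/, /f/ → /l/, giving /θklotbomi/.
The consonants /θ/, /k/, /t/ cannot be parsed into a legal (C)V(N) syllable (only a nasal (/m/, /n/, or /ŋ/) is licensed in coda position; onsets are limited to one consonant).
Each unlicensed consonant becomes the onset of a new syllable: /θ/ → /θo/, /k/ → /ko/, /t/ → /to/.

θokolotobomi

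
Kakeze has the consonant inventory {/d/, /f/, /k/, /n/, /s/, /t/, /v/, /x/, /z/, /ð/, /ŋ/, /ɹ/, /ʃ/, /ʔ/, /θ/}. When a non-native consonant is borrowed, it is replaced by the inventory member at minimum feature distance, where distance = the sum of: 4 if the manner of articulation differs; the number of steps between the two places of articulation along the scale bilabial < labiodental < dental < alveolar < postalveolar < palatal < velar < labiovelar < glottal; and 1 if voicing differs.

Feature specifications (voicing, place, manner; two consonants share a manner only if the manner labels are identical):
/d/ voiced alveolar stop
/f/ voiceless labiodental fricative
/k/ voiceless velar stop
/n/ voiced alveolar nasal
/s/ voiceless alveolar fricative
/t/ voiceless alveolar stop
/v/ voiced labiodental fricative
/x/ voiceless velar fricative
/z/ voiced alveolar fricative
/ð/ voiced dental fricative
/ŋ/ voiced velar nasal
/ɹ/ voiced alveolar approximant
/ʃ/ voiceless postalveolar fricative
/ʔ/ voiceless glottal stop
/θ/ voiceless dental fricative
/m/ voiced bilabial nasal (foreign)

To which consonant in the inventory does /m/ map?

/n/ is closest: same manner (nasal), place distance 3 (bilabial→alveolar), same voicing; total 3. Next closest is /v/ at distance 5.

n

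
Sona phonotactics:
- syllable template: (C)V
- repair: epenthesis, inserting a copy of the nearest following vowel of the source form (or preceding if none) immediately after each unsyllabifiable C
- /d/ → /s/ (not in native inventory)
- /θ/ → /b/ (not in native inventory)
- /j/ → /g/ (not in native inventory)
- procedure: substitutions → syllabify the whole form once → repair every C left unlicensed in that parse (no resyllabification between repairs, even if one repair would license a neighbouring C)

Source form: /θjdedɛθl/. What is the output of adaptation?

begesesɛbɛlɛ

Substitution: /θ/ → /b/, /j/ → /g/, /d/ → /s/, giving /bgsesɛbl/.
Under (C)V, the unsyllabifiable consonants are /b/, /g/, /b/, /l/ (no codas are permitted; onsets are limited to one consonant).
Inserting the epenthetic vowel yields /b/ → /be/, /g/ → /ge/, /b/ → /bɛ/, /l/ → /lɛ/.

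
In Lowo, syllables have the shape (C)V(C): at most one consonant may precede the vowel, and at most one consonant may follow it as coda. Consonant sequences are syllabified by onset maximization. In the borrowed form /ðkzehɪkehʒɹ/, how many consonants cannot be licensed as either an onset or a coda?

4

Syllabifying with onset maximization leaves /ð/, /k/, /ʒ/, /ɹ/ stranded (at most one coda consonant is licensed; onsets are limited to one consonant).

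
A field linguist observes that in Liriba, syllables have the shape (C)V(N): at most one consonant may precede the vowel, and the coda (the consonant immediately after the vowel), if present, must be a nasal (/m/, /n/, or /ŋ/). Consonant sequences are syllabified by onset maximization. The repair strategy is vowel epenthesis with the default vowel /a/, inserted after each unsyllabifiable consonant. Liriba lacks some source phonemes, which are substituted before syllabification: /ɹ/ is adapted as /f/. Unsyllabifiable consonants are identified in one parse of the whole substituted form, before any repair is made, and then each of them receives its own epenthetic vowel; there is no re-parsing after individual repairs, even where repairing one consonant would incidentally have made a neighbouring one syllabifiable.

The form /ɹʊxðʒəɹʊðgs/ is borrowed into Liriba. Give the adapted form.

Substitution: /ɹ/ → /f/, giving /fʊxðʒəfʊðgs/.
The consonants /x/, /ð/, /ð/, /g/, /s/ cannot be parsed into a legal (C)V(N) syllable (only a nasal (/m/, /n/, or /ŋ/) is licensed in coda position; onsets are limited to one consonant).
Inserting the epenthetic vowel yields /x/ → /xa/, /ð/ → /ða/, /ð/ → /ða/, /g/ → /ga/, /s/ → /sa/.

fʊxaðaʒəfʊðagasa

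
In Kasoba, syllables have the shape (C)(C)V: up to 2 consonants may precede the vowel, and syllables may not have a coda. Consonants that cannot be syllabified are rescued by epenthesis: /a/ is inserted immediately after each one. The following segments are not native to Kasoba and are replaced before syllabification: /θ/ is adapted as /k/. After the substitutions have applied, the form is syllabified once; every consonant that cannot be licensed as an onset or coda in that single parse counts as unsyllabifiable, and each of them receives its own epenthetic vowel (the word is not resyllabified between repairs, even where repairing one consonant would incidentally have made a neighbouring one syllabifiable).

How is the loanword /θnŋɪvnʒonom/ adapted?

Substitution: /θ/ → /k/, giving /knŋɪvnʒonom/.
The consonants /k/, /v/, /m/ cannot be parsed into a legal (C)(C)V syllable (no codas are permitted; onsets may contain at most 2 consonants).
Each unlicensed consonant becomes the onset of a new syllable: /k/ → /ka/, /v/ → /va/, /m/ → /ma/.

kanŋɪvanʒonoma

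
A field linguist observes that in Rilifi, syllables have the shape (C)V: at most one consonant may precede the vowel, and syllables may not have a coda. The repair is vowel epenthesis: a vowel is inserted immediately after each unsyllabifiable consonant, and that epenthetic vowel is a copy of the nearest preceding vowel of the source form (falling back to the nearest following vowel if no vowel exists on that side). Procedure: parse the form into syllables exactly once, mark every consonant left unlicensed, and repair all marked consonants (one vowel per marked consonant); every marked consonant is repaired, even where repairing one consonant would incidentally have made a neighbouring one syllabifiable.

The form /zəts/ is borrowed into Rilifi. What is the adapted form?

The consonants /t/, /s/ cannot be parsed into a legal (C)V syllable (no codas are permitted; onsets are limited to one consonant).
Each unlicensed consonant becomes the onset of a new syllable: /t/ → /tə/, /s/ → /sə/.

zətəsə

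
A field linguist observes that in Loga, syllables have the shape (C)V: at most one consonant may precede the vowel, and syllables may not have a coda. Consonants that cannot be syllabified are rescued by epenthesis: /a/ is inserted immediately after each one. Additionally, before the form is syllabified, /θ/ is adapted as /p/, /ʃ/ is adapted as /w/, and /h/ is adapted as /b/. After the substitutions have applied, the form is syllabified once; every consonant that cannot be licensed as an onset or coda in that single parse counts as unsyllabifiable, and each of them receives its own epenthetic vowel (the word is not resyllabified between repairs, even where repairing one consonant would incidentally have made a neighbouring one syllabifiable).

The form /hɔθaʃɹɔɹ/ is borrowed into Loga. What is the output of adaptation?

bɔpawaɹɔɹa

Substitution: /h/ → /b/, /θ/ → /p/, /ʃ/ → /w/, giving /bɔpawɹɔɹ/.
Under (C)V, the unsyllabifiable consonants are /w/, /ɹ/ (no codas are permitted; onsets are limited to one consonant).
Inserting the epenthetic vowel yields /w/ → /wa/, /ɹ/ → /ɹa/.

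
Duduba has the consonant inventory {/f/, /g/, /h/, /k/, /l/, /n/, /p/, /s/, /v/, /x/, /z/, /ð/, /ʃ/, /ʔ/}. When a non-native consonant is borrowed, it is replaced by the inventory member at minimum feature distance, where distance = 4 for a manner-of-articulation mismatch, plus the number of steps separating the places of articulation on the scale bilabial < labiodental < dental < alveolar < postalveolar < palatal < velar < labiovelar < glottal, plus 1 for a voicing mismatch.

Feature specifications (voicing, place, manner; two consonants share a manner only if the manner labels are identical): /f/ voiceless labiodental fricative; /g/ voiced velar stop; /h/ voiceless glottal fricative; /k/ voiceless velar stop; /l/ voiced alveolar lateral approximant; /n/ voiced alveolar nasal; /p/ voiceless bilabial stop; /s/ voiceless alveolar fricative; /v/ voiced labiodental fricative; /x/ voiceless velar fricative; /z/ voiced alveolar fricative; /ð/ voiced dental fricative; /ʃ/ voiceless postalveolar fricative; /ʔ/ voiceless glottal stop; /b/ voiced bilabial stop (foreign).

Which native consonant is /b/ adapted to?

p

/p/ is closest: same manner (stop), place distance 0 (bilabial→bilabial), voicing differs (+1); total 1. Next closest is /v/ at distance 5.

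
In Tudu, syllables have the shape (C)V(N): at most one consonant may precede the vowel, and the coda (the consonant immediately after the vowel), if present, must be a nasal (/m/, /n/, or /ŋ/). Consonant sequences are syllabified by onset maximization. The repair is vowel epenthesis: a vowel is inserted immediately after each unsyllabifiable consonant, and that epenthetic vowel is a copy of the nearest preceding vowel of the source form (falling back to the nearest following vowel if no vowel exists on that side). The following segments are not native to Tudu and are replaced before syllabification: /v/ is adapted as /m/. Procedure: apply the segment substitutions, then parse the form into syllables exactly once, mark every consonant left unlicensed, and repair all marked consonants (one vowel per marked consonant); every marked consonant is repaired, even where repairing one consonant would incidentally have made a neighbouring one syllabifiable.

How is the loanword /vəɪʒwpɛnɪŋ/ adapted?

məɪʒɪwɪpɛnɪŋ

Substitution: /v/ → /m/, giving /məɪʒwpɛnɪŋ/.
Syllabifying with onset maximization leaves /ʒ/, /w/ stranded (only a nasal (/m/, /n/, or /ŋ/) is licensed in coda position; onsets are limited to one consonant).
Inserting the epenthetic vowel yields /ʒ/ → /ʒɪ/, /w/ → /wɪ/.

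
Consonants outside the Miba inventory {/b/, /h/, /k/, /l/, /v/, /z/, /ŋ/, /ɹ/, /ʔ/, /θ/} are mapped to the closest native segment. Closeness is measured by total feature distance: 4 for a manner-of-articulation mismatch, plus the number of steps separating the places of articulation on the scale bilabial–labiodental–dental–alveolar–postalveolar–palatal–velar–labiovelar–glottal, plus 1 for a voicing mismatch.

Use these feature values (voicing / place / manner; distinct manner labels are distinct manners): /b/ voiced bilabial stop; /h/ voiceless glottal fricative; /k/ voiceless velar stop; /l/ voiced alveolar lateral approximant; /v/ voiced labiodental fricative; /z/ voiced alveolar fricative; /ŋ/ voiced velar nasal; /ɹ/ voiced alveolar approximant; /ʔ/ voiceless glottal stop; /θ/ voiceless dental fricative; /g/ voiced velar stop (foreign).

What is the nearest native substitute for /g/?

k

/k/ is closest: same manner (stop), place distance 0 (velar→velar), voicing differs (+1); total 1. Next closest is /ʔ/ at distance 3.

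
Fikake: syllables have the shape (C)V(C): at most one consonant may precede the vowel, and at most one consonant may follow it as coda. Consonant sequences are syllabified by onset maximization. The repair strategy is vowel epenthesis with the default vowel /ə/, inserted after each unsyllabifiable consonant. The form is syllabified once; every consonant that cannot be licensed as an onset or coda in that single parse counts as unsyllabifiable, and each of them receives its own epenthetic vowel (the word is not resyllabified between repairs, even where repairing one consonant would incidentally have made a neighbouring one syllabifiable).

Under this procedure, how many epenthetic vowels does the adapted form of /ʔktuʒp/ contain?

The unsyllabifiable consonants are /ʔ/, /k/, /p/; each receives one epenthetic vowel.

3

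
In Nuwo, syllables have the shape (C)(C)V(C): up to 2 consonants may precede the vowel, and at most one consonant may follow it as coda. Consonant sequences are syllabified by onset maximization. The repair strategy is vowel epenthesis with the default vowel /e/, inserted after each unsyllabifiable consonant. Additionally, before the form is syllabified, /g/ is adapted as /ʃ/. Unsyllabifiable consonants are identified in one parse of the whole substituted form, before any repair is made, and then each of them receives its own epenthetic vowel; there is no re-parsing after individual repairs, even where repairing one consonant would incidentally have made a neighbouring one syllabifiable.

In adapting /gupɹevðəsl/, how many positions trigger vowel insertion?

After substitution the input is /ʃupɹevðəsl/.
The unsyllabifiable consonants are /l/; each receives one epenthetic vowel.

1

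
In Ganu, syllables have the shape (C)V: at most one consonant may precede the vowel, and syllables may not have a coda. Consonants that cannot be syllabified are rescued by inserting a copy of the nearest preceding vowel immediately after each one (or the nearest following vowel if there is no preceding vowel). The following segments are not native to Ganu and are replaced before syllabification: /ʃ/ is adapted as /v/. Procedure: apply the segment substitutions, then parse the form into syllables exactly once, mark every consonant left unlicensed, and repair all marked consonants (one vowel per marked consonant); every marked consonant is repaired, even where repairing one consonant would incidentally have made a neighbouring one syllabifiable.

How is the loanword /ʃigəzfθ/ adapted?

Substitution: /ʃ/ → /v/, giving /vigəzfθ/.
Under (C)V, the unsyllabifiable consonants are /z/, /f/, /θ/ (no codas are permitted; onsets are limited to one consonant).
Inserting the epenthetic vowel yields /z/ → /zə/, /f/ → /fə/, /θ/ → /θə/.

vigəzəfəθə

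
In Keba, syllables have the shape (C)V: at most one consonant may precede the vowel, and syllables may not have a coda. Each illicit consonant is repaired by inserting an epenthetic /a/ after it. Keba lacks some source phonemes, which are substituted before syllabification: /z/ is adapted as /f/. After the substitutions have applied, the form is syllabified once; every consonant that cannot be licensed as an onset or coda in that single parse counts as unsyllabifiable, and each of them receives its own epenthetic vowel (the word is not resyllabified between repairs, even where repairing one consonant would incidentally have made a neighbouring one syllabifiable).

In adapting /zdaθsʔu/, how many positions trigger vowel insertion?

After substitution the input is /fdaθsʔu/.
The unsyllabifiable consonants are /f/, /θ/, /s/; each receives one epenthetic vowel.

3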